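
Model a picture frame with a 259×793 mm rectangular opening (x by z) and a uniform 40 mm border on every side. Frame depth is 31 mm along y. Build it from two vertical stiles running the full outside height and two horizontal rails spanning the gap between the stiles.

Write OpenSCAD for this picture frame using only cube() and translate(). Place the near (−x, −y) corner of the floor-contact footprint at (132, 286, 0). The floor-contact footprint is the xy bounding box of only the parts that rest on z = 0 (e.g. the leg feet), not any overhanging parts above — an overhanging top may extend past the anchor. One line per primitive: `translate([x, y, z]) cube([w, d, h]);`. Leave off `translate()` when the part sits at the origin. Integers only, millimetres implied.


translate([132, 286, 0]) cube([40, 31, 873]);
translate([431, 286, 0]) cube([40, 31, 873]);
translate([172, 286, 0]) cube([259, 31, 40]);
translate([172, 286, 833]) cube([259, 31, 40]);


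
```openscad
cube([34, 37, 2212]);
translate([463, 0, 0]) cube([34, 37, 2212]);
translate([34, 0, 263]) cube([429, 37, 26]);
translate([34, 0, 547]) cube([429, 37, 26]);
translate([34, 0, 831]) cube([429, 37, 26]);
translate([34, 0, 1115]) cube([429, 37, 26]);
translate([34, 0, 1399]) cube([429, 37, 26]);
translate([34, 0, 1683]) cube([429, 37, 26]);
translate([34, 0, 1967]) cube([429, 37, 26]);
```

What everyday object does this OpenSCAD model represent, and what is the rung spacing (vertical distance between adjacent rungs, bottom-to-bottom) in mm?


A ladder. The rung spacing is 284 mm.

Two tall 34×37 posts with 7 short bars between them — a ladder. Adjacent rungs sit at z = 263 and z = 547, so the spacing is 547 − 263 = 284 mm.


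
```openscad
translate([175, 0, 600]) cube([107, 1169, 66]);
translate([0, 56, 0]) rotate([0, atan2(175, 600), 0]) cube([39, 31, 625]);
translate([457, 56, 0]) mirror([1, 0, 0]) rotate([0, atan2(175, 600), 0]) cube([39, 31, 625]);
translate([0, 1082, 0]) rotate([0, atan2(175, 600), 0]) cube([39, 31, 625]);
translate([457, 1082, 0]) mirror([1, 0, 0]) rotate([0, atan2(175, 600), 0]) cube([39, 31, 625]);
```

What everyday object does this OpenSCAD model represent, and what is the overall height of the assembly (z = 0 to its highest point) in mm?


A sawhorse. The overall height is 666 mm.

A beam across two mirrored pairs of raked legs — a sawhorse. The beam's underside is at z = 600 (matching the legs' vertical rise in atan2(175, 600)) and the beam is 66 mm tall, so its top is at 600 + 66 = 666 mm. The raked legs top out at the beam's underside, so that is the highest point.


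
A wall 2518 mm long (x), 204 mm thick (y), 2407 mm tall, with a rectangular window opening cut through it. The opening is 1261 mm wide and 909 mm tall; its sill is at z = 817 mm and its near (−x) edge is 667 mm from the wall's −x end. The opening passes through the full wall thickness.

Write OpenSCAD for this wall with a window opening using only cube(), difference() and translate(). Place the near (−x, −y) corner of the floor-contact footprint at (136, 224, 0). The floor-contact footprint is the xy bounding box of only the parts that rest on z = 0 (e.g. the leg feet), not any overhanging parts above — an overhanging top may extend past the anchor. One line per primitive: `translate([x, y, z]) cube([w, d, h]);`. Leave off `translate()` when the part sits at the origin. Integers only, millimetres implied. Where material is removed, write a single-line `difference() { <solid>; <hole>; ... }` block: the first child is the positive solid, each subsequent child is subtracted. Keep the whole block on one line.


difference() { translate([136, 224, 0]) cube([2518, 204, 2407]); translate([803, 224, 817]) cube([1261, 204, 909]); }


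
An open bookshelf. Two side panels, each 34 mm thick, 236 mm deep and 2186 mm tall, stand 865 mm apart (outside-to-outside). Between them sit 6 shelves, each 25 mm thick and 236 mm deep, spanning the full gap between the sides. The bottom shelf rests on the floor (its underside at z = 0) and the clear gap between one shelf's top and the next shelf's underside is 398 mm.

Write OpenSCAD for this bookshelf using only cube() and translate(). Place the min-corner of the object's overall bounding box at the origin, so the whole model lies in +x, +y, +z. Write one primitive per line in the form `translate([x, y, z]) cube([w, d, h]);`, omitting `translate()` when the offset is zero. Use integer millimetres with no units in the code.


cube([34, 236, 2186]);
translate([831, 0, 0]) cube([34, 236, 2186]);
translate([34, 0, 0]) cube([797, 236, 25]);
translate([34, 0, 423]) cube([797, 236, 25]);
translate([34, 0, 846]) cube([797, 236, 25]);
translate([34, 0, 1269]) cube([797, 236, 25]);
translate([34, 0, 1692]) cube([797, 236, 25]);
translate([34, 0, 2115]) cube([797, 236, 25]);


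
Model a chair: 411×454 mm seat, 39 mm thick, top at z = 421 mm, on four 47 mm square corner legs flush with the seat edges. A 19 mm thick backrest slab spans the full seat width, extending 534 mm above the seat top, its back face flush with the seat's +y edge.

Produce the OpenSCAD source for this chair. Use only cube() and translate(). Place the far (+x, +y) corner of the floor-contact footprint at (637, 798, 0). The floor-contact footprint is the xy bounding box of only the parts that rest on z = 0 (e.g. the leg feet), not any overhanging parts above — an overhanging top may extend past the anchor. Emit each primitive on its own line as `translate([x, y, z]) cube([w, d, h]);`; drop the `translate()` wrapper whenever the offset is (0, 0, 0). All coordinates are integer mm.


translate([226, 344, 382]) cube([411, 454, 39]);
translate([226, 344, 0]) cube([47, 47, 382]);
translate([590, 344, 0]) cube([47, 47, 382]);
translate([226, 751, 0]) cube([47, 47, 382]);
translate([590, 751, 0]) cube([47, 47, 382]);
translate([226, 779, 421]) cube([411, 19, 534]);


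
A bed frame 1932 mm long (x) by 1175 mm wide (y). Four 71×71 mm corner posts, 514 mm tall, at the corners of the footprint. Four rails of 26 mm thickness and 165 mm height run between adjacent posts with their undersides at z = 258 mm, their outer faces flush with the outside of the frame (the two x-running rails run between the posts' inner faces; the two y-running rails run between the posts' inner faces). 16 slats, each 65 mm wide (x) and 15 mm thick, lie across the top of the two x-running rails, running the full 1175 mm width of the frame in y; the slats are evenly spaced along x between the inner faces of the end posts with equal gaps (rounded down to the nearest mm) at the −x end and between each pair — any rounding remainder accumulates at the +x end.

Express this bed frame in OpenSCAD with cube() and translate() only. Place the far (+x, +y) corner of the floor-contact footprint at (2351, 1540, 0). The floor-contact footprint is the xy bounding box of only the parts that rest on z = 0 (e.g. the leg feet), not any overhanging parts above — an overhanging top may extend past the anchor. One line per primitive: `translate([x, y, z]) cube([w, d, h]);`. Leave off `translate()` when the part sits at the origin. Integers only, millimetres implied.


translate([419, 365, 0]) cube([71, 71, 514]);
translate([419, 1469, 0]) cube([71, 71, 514]);
translate([2280, 365, 0]) cube([71, 71, 514]);
translate([2280, 1469, 0]) cube([71, 71, 514]);
translate([490, 365, 258]) cube([1790, 26, 165]);
translate([490, 1514, 258]) cube([1790, 26, 165]);
translate([419, 436, 258]) cube([26, 1033, 165]);
translate([2325, 436, 258]) cube([26, 1033, 165]);
translate([534, 365, 423]) cube([65, 1175, 15]);
translate([643, 365, 423]) cube([65, 1175, 15]);
translate([752, 365, 423]) cube([65, 1175, 15]);
translate([861, 365, 423]) cube([65, 1175, 15]);
translate([970, 365, 423]) cube([65, 1175, 15]);
translate([1079, 365, 423]) cube([65, 1175, 15]);
translate([1188, 365, 423]) cube([65, 1175, 15]);
translate([1297, 365, 423]) cube([65, 1175, 15]);
translate([1406, 365, 423]) cube([65, 1175, 15]);
translate([1515, 365, 423]) cube([65, 1175, 15]);
translate([1624, 365, 423]) cube([65, 1175, 15]);
translate([1733, 365, 423]) cube([65, 1175, 15]);
translate([1842, 365, 423]) cube([65, 1175, 15]);
translate([1951, 365, 423]) cube([65, 1175, 15]);
translate([2060, 365, 423]) cube([65, 1175, 15]);
translate([2169, 365, 423]) cube([65, 1175, 15]);


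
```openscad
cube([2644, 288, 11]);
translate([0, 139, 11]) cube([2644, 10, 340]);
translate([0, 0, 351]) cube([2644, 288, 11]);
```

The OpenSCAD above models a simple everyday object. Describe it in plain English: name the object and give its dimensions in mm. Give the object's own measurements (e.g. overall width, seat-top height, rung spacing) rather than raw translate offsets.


An I-beam lying along x, 2644 mm long. Overall section height 362 mm. Two flanges 288 mm wide (y) and 11 mm thick, one on the floor and one at the top; a web 10 mm thick runs between them, centred on the flange width.


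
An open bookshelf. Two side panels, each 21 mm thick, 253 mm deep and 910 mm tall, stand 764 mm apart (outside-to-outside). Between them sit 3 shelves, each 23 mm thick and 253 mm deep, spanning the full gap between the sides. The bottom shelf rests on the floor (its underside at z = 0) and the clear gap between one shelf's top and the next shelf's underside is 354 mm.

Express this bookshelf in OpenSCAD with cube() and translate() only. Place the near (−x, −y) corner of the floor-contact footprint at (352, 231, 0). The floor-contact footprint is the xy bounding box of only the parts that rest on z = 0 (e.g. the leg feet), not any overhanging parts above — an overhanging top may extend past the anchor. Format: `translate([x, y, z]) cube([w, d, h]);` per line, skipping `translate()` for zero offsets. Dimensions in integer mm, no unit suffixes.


translate([352, 231, 0]) cube([21, 253, 910]);
translate([1095, 231, 0]) cube([21, 253, 910]);
translate([373, 231, 0]) cube([722, 253, 23]);
translate([373, 231, 377]) cube([722, 253, 23]);
translate([373, 231, 754]) cube([722, 253, 23]);


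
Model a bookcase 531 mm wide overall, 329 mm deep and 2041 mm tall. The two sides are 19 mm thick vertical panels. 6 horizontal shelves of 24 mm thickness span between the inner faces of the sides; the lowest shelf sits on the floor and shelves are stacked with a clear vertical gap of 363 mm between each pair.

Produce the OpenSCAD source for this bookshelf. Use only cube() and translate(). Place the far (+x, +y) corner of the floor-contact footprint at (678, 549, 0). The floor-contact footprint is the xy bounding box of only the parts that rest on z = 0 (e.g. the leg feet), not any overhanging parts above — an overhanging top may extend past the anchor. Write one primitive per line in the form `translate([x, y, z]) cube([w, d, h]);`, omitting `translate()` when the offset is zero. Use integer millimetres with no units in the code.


translate([147, 220, 0]) cube([19, 329, 2041]);
translate([659, 220, 0]) cube([19, 329, 2041]);
translate([166, 220, 0]) cube([493, 329, 24]);
translate([166, 220, 387]) cube([493, 329, 24]);
translate([166, 220, 774]) cube([493, 329, 24]);
translate([166, 220, 1161]) cube([493, 329, 24]);
translate([166, 220, 1548]) cube([493, 329, 24]);
translate([166, 220, 1935]) cube([493, 329, 24]);


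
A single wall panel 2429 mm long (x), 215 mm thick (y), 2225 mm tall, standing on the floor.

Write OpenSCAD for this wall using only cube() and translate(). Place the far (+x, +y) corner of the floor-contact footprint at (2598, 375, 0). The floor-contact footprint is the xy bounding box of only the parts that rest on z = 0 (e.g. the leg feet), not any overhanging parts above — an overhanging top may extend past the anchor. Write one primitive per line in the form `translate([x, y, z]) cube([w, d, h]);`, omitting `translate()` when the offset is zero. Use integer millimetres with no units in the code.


translate([169, 160, 0]) cube([2429, 215, 2225]);


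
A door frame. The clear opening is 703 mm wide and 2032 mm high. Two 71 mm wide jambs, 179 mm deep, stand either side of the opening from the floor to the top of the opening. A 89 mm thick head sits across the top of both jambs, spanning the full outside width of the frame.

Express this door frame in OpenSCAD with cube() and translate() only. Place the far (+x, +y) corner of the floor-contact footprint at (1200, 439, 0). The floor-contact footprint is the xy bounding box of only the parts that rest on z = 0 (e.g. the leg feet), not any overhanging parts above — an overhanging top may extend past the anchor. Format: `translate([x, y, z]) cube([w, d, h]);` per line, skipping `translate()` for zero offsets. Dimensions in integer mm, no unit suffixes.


translate([355, 260, 0]) cube([71, 179, 2032]);
translate([1129, 260, 0]) cube([71, 179, 2032]);
translate([355, 260, 2032]) cube([845, 179, 89]);


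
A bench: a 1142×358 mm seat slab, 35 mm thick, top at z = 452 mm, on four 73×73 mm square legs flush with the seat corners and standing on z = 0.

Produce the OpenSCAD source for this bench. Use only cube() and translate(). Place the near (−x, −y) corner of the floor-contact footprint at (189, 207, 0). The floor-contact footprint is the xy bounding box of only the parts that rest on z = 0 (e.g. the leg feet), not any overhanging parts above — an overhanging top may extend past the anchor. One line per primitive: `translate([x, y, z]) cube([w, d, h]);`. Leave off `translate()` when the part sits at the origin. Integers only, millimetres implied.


translate([189, 207, 417]) cube([1142, 358, 35]);
translate([189, 207, 0]) cube([73, 73, 417]);
translate([189, 492, 0]) cube([73, 73, 417]);
translate([1258, 207, 0]) cube([73, 73, 417]);
translate([1258, 492, 0]) cube([73, 73, 417]);


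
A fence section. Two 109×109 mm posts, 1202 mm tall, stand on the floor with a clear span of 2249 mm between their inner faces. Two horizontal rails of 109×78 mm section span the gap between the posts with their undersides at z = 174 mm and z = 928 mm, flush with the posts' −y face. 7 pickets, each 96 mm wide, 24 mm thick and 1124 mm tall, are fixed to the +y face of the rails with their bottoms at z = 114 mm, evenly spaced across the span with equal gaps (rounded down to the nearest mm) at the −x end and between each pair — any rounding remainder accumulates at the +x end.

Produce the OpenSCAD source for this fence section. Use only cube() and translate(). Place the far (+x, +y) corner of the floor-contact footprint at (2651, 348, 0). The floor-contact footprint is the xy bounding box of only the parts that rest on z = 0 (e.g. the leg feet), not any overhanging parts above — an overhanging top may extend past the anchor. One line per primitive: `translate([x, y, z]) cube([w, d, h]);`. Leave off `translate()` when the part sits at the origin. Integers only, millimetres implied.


translate([184, 239, 0]) cube([109, 109, 1202]);
translate([2542, 239, 0]) cube([109, 109, 1202]);
translate([293, 239, 174]) cube([2249, 109, 78]);
translate([293, 239, 928]) cube([2249, 109, 78]);
translate([490, 348, 114]) cube([96, 24, 1124]);
translate([783, 348, 114]) cube([96, 24, 1124]);
translate([1076, 348, 114]) cube([96, 24, 1124]);
translate([1369, 348, 114]) cube([96, 24, 1124]);
translate([1662, 348, 114]) cube([96, 24, 1124]);
translate([1955, 348, 114]) cube([96, 24, 1124]);
translate([2248, 348, 114]) cube([96, 24, 1124]);


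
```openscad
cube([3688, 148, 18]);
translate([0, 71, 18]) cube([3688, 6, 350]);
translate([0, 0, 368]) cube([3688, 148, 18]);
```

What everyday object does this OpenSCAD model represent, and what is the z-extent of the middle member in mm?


An I-beam. The web height is 350 mm.

Two wide flanges with a thin centred web — an I-beam. Overall 386 mm minus two 18 mm flanges gives a web of 386 − 2·18 = 350 mm.


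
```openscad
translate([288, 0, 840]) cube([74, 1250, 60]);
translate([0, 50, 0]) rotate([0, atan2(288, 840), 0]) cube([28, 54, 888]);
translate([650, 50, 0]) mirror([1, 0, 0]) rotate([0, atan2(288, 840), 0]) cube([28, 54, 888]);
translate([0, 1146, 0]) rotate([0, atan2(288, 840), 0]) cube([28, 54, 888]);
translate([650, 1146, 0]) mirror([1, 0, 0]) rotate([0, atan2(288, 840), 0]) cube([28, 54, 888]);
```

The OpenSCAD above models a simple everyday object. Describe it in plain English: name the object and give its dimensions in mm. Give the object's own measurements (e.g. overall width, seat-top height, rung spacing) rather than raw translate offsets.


A sawhorse. A 74×1250×60 mm beam (x, y, z) sits on two A-frame leg pairs. Each pair is two raked legs of 28×54 mm section (54 mm along y) splaying symmetrically in x. Each leg rises 840 mm vertically over 288 mm of horizontal reach and is 888 mm long along its own axis. Every leg's outer bottom edge rests on the floor and its outer top edge meets a bottom edge of the beam — the left legs (tilting toward +x) meet the beam's −x bottom edge, the right legs (their mirror images, tilting toward −x) meet its +x bottom edge — so the leg tops tuck under the beam, the beam's underside is 840 mm above the floor, and the feet are 650 mm apart outside-to-outside with the beam centred between them. The two leg pairs are set in 50 mm from either end of the beam.


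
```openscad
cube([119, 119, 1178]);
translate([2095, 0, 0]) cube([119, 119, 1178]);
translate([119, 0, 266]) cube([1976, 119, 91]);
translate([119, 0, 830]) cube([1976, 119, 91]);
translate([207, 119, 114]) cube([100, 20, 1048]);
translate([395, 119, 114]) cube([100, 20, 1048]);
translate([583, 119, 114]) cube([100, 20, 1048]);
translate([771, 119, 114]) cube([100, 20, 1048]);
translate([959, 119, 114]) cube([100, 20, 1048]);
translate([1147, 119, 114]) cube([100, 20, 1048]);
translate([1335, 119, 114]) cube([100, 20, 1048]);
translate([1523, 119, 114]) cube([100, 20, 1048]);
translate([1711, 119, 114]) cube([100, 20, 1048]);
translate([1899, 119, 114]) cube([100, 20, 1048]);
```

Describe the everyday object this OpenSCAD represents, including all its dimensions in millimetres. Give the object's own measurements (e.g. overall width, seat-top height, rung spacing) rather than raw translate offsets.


A fence section. Two 119×119 mm posts, 1178 mm tall, stand on the floor with a clear span of 1976 mm between their inner faces. Two horizontal rails of 119×91 mm section span the gap between the posts with their undersides at z = 266 mm and z = 830 mm, flush with the posts' −y face. 10 pickets, each 100 mm wide, 20 mm thick and 1048 mm tall, are fixed to the +y face of the rails with their bottoms at z = 114 mm, spaced across the span with a 88 mm gap after the −x post and between neighbouring pickets, with 96 mm left before the +x post.


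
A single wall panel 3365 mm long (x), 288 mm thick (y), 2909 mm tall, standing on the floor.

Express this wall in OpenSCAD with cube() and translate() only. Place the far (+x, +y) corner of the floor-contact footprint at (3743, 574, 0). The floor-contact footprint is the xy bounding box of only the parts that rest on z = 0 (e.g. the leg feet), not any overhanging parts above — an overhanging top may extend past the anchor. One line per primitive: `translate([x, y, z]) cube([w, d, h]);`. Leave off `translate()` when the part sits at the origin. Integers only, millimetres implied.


translate([378, 286, 0]) cube([3365, 288, 2909]);


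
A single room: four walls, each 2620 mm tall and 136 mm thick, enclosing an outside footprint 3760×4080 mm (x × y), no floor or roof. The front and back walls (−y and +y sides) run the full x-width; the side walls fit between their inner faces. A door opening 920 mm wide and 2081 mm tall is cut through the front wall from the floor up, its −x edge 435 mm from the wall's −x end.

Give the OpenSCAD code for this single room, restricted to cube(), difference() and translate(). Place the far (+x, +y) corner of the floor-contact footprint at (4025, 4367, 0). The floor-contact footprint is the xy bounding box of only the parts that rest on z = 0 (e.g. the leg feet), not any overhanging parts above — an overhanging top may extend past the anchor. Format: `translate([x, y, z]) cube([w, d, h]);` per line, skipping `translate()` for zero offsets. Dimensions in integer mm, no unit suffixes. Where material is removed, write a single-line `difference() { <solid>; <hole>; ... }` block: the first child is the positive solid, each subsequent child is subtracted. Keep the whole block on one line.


difference() { translate([265, 287, 0]) cube([3760, 136, 2620]); translate([700, 287, 0]) cube([920, 136, 2081]); }
translate([265, 4231, 0]) cube([3760, 136, 2620]);
translate([265, 423, 0]) cube([136, 3808, 2620]);
translate([3889, 423, 0]) cube([136, 3808, 2620]);


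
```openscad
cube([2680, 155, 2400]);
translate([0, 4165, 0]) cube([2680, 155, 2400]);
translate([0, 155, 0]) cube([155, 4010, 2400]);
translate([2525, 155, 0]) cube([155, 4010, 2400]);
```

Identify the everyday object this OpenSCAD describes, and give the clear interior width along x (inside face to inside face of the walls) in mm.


A house (or room) frame. The interior width is 2370 mm.

Four 2400 mm walls enclosing a rectangle with no floor or roof — a room or house frame. Outside width is 2680 mm and wall thickness is 155 mm, so the interior width is 2680 − 2 × 155 = 2370 mm.


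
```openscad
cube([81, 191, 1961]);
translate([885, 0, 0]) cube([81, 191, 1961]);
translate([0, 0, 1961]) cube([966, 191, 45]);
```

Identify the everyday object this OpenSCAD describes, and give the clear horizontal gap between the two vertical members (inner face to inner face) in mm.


A door frame. The clear opening width is 804 mm.

Two 1961 mm tall posts with a header on top — a door frame. The left jamb is 81 mm wide at x = 0; the right jamb starts at x = 885. The clear opening is 885 − 81 = 804 mm.


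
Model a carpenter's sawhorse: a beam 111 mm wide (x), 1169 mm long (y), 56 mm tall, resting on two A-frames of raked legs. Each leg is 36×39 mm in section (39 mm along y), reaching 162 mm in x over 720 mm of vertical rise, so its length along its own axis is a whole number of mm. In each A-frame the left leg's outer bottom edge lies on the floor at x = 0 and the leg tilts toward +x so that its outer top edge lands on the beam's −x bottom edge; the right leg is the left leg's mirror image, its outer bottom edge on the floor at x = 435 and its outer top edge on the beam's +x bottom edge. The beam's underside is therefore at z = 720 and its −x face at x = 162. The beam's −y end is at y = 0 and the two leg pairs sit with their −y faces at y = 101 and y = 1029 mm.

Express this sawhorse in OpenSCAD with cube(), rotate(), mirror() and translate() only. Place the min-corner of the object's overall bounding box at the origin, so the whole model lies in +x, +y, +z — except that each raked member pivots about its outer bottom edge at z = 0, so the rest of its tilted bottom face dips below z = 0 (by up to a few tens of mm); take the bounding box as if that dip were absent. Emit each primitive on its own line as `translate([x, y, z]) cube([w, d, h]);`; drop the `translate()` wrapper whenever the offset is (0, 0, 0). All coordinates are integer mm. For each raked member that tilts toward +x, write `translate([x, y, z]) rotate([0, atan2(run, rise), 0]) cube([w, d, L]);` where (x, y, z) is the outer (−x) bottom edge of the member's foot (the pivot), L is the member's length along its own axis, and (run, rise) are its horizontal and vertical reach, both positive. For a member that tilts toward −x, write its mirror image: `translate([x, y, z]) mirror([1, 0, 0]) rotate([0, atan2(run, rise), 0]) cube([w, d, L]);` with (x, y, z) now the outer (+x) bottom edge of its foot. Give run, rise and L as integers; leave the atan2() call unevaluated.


translate([162, 0, 720]) cube([111, 1169, 56]);
translate([0, 101, 0]) rotate([0, atan2(162, 720), 0]) cube([36, 39, 738]);
translate([435, 101, 0]) mirror([1, 0, 0]) rotate([0, atan2(162, 720), 0]) cube([36, 39, 738]);
translate([0, 1029, 0]) rotate([0, atan2(162, 720), 0]) cube([36, 39, 738]);
translate([435, 1029, 0]) mirror([1, 0, 0]) rotate([0, atan2(162, 720), 0]) cube([36, 39, 738]);


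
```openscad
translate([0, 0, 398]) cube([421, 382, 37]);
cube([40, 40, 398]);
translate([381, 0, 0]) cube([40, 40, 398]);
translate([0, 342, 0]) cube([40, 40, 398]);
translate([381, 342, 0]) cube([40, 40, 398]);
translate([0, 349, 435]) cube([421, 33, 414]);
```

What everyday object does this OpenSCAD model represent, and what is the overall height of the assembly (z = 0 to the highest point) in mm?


A chair. The overall height is 849 mm.

A slab on four corner posts with a tall panel at the back — a chair. The seat slab sits at z = 398 with thickness 37, and the 414 mm backrest starts at the seat top, so the overall height is 398 + 37 + 414 = 849 mm.


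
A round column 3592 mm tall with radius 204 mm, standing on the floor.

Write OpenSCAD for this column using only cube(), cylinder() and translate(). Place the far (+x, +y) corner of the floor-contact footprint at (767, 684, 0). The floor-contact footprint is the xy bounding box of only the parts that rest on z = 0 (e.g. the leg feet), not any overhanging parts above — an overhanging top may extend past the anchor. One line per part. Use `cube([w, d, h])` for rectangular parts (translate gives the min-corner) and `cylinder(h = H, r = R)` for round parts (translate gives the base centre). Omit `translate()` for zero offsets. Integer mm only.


translate([563, 480, 0]) cylinder(h = 3592, r = 204);


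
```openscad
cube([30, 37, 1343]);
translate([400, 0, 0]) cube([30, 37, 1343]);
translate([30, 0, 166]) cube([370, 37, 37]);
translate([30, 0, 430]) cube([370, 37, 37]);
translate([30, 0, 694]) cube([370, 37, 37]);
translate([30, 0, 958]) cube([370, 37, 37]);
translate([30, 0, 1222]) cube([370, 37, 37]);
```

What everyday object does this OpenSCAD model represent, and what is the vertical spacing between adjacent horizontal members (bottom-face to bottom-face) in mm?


A ladder. The rung spacing is 264 mm.

Two tall 30×37 posts with 5 short bars between them — a ladder. Adjacent rungs sit at z = 166 and z = 430, so the spacing is 430 − 166 = 264 mm.


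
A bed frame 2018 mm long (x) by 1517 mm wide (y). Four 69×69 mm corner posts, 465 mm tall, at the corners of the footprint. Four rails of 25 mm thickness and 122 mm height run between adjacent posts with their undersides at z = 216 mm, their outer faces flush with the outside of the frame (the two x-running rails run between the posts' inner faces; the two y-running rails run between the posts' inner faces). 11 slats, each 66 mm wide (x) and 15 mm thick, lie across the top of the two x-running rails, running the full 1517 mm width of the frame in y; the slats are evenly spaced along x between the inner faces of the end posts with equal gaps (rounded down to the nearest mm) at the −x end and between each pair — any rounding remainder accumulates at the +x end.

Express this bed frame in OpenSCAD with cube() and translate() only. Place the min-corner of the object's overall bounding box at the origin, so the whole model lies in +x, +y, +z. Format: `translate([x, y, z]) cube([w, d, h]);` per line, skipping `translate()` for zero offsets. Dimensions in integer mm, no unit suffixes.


cube([69, 69, 465]);
translate([0, 1448, 0]) cube([69, 69, 465]);
translate([1949, 0, 0]) cube([69, 69, 465]);
translate([1949, 1448, 0]) cube([69, 69, 465]);
translate([69, 0, 216]) cube([1880, 25, 122]);
translate([69, 1492, 216]) cube([1880, 25, 122]);
translate([0, 69, 216]) cube([25, 1379, 122]);
translate([1993, 69, 216]) cube([25, 1379, 122]);
translate([165, 0, 338]) cube([66, 1517, 15]);
translate([327, 0, 338]) cube([66, 1517, 15]);
translate([489, 0, 338]) cube([66, 1517, 15]);
translate([651, 0, 338]) cube([66, 1517, 15]);
translate([813, 0, 338]) cube([66, 1517, 15]);
translate([975, 0, 338]) cube([66, 1517, 15]);
translate([1137, 0, 338]) cube([66, 1517, 15]);
translate([1299, 0, 338]) cube([66, 1517, 15]);
translate([1461, 0, 338]) cube([66, 1517, 15]);
translate([1623, 0, 338]) cube([66, 1517, 15]);
translate([1785, 0, 338]) cube([66, 1517, 15]);


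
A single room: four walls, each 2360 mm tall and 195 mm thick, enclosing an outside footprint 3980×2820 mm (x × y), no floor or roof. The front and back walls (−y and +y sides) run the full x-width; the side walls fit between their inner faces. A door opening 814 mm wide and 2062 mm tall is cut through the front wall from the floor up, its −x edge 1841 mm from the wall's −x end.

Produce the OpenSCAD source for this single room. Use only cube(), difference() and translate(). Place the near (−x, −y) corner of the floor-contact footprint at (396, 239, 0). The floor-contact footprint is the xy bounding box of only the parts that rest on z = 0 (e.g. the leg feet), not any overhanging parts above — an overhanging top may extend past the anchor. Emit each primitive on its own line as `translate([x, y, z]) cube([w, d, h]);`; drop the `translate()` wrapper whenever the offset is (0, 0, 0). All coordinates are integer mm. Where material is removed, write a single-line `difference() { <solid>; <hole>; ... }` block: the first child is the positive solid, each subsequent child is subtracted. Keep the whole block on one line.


difference() { translate([396, 239, 0]) cube([3980, 195, 2360]); translate([2237, 239, 0]) cube([814, 195, 2062]); }
translate([396, 2864, 0]) cube([3980, 195, 2360]);
translate([396, 434, 0]) cube([195, 2430, 2360]);
translate([4181, 434, 0]) cube([195, 2430, 2360]);


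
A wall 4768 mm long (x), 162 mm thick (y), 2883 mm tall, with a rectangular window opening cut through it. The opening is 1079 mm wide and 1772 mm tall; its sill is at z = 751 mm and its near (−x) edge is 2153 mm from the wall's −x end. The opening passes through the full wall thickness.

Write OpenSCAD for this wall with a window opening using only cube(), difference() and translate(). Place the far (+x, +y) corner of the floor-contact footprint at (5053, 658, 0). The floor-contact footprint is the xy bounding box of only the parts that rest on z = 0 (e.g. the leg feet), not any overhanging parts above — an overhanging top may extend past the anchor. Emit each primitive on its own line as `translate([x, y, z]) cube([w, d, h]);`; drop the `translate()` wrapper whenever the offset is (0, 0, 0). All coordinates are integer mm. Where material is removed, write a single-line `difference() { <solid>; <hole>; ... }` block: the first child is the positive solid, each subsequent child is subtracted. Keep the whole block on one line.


difference() { translate([285, 496, 0]) cube([4768, 162, 2883]); translate([2438, 496, 751]) cube([1079, 162, 1772]); }


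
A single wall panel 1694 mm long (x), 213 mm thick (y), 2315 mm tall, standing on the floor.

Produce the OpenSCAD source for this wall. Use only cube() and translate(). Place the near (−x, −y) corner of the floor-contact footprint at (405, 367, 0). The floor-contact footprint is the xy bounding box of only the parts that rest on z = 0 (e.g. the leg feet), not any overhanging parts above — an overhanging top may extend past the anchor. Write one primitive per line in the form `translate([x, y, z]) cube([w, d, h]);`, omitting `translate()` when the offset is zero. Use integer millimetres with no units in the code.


translate([405, 367, 0]) cube([1694, 213, 2315]);


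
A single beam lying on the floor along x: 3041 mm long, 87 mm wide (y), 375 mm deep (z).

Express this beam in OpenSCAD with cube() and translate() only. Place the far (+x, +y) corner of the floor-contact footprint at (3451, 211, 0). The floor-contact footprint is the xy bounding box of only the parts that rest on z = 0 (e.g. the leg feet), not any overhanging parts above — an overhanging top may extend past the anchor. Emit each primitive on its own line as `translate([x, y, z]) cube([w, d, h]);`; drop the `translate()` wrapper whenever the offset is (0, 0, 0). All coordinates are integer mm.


translate([410, 124, 0]) cube([3041, 87, 375]);


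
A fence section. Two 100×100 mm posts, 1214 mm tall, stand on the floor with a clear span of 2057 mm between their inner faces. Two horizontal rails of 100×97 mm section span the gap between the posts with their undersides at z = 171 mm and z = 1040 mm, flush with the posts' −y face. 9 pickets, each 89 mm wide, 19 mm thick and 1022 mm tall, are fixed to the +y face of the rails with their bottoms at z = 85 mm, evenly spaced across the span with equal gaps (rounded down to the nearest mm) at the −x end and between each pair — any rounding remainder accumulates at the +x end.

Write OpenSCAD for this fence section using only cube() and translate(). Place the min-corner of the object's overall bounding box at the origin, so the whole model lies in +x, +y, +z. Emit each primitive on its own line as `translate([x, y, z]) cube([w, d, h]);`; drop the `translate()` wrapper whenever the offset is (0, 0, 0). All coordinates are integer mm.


cube([100, 100, 1214]);
translate([2157, 0, 0]) cube([100, 100, 1214]);
translate([100, 0, 171]) cube([2057, 100, 97]);
translate([100, 0, 1040]) cube([2057, 100, 97]);
translate([225, 100, 85]) cube([89, 19, 1022]);
translate([439, 100, 85]) cube([89, 19, 1022]);
translate([653, 100, 85]) cube([89, 19, 1022]);
translate([867, 100, 85]) cube([89, 19, 1022]);
translate([1081, 100, 85]) cube([89, 19, 1022]);
translate([1295, 100, 85]) cube([89, 19, 1022]);
translate([1509, 100, 85]) cube([89, 19, 1022]);
translate([1723, 100, 85]) cube([89, 19, 1022]);
translate([1937, 100, 85]) cube([89, 19, 1022]);


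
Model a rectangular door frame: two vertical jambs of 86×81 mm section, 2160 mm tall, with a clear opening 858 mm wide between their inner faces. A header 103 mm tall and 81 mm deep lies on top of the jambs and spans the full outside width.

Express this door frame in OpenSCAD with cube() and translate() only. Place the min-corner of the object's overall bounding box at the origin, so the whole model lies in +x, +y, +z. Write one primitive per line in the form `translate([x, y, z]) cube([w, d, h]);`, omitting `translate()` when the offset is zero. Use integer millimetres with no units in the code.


cube([86, 81, 2160]);
translate([944, 0, 0]) cube([86, 81, 2160]);
translate([0, 0, 2160]) cube([1030, 81, 103]);


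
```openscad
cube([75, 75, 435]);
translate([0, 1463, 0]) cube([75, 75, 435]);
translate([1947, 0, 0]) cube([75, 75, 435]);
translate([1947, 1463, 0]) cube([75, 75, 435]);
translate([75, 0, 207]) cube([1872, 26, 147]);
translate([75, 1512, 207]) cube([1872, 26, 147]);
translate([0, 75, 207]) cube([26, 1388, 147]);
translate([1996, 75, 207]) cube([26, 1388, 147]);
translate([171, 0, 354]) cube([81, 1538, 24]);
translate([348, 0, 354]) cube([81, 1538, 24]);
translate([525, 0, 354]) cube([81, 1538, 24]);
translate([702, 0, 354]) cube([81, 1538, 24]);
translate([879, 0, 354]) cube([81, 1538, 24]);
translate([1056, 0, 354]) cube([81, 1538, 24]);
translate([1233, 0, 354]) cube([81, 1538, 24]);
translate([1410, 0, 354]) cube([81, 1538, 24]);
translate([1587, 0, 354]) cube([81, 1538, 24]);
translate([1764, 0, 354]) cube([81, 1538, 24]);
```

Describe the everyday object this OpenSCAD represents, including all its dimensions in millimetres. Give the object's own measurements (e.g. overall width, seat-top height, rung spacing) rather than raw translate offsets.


A bed frame 2022 mm long (x) by 1538 mm wide (y). Four 75×75 mm corner posts, 435 mm tall, at the corners of the footprint. Four rails of 26 mm thickness and 147 mm height run between adjacent posts with their undersides at z = 207 mm, their outer faces flush with the outside of the frame (the two x-running rails run between the posts' inner faces; the two y-running rails run between the posts' inner faces). 10 slats, each 81 mm wide (x) and 24 mm thick, lie across the top of the two x-running rails, running the full 1538 mm width of the frame in y; along x they sit between the end posts with a 96 mm gap after the −x posts and between neighbouring slats, leaving 102 mm before the +x posts.


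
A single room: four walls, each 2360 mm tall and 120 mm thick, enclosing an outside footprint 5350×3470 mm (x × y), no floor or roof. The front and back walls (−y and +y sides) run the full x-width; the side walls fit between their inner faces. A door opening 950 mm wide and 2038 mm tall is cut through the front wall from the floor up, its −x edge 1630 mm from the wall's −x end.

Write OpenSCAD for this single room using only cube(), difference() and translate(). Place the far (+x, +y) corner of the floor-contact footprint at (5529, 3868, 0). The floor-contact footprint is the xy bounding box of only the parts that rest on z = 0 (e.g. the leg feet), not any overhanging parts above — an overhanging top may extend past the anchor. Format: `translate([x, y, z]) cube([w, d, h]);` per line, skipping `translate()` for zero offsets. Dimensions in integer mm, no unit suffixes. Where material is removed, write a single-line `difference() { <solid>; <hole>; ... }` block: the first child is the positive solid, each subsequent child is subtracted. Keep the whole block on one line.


difference() { translate([179, 398, 0]) cube([5350, 120, 2360]); translate([1809, 398, 0]) cube([950, 120, 2038]); }
translate([179, 3748, 0]) cube([5350, 120, 2360]);
translate([179, 518, 0]) cube([120, 3230, 2360]);
translate([5409, 518, 0]) cube([120, 3230, 2360]);


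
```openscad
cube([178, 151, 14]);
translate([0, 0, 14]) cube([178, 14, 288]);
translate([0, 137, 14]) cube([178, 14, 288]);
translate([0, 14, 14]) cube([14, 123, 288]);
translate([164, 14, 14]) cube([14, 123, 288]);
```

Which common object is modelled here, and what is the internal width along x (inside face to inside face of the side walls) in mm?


An open box. The internal width is 150 mm.

A 178×151 base slab with four walls standing on it — an open box. The base is 178 mm wide and the walls are 14 mm thick, so the internal width is 178 − 2 × 14 = 150 mm.


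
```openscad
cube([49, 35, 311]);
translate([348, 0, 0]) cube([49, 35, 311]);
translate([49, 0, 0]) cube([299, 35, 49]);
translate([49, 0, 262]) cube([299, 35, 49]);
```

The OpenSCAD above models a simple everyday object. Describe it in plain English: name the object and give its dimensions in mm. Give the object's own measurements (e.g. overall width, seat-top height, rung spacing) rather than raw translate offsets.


A rectangular picture frame lying in the x–z plane (depth along y). The opening is 299 mm wide (x) by 213 mm tall (z), surrounded by a border 49 mm wide on all four sides. The frame is 35 mm deep and is made of two full-height vertical stiles with two horizontal rails fitted between them.


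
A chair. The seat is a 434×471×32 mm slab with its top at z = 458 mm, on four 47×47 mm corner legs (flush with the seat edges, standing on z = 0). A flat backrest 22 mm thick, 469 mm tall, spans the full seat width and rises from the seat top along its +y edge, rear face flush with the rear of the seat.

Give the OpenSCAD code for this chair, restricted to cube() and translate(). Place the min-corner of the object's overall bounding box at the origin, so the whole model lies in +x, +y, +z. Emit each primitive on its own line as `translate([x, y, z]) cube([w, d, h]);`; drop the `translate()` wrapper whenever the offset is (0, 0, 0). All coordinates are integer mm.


translate([0, 0, 426]) cube([434, 471, 32]);
cube([47, 47, 426]);
translate([387, 0, 0]) cube([47, 47, 426]);
translate([0, 424, 0]) cube([47, 47, 426]);
translate([387, 424, 0]) cube([47, 47, 426]);
translate([0, 449, 458]) cube([434, 22, 469]);


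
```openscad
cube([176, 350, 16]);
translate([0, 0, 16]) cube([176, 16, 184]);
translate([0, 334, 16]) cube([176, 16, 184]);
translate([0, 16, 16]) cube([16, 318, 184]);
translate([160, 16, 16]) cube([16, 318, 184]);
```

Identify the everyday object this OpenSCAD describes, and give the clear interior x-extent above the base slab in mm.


An open box. The internal width is 144 mm.

A 176×350 base slab with four walls standing on it — an open box. The base is 176 mm wide and the walls are 16 mm thick, so the internal width is 176 − 2 × 16 = 144 mm.
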